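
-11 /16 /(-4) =11 /64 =0.17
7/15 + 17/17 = 22/15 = 1.47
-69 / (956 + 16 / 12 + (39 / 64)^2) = -847872 / 11768275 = -0.07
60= 60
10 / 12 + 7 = 47 / 6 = 7.83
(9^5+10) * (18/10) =531531/5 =106306.20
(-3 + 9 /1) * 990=5940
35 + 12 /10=181 /5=36.20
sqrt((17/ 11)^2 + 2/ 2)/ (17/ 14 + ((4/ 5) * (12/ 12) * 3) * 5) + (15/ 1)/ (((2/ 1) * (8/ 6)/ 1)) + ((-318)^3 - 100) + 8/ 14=-1800821445/ 56 + 14 * sqrt(410)/ 2035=-32157525.66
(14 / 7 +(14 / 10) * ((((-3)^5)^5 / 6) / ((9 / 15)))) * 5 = -1647505629462.50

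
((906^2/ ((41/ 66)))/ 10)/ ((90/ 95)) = 139475.39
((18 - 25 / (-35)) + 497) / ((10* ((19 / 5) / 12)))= 1140 / 7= 162.86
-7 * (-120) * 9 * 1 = 7560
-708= -708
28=28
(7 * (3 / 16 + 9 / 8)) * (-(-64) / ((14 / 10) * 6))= 70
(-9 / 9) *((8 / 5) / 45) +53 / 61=0.83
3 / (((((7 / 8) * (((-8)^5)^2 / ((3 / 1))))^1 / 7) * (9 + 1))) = 9 / 1342177280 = 0.00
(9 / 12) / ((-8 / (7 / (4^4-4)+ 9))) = -325 / 384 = -0.85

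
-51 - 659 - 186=-896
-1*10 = -10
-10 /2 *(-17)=85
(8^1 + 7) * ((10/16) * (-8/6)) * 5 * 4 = -250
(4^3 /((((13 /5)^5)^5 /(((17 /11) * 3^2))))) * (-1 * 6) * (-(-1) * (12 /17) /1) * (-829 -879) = 21110229492187500000000000 /77620510163534983326338136623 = 0.00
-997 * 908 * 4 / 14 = -1810552 / 7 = -258650.29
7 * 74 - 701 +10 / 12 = -1093 / 6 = -182.17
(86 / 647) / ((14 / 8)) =344 / 4529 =0.08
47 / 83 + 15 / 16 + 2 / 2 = 3325 / 1328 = 2.50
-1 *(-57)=57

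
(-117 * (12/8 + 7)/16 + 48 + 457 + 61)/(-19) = -26.52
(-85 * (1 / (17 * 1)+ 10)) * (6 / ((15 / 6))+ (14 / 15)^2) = -13984 / 5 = -2796.80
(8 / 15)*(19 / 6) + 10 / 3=226 / 45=5.02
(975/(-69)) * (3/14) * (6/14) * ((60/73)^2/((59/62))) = -326430000/354341197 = -0.92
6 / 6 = 1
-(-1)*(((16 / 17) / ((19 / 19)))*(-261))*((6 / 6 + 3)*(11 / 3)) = -61248 / 17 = -3602.82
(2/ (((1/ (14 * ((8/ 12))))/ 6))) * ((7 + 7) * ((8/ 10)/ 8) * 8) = 6272/ 5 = 1254.40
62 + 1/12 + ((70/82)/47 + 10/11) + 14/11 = 16351361/254364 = 64.28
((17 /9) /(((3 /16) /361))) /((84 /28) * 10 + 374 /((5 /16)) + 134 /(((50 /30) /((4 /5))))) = 1227400 /435753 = 2.82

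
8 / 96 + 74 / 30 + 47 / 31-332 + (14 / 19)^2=-73276639 / 223820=-327.39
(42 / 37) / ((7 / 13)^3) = 13182 / 1813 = 7.27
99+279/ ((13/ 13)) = 378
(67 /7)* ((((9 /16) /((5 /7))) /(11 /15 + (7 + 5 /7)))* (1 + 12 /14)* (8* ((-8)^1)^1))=-94068 /887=-106.05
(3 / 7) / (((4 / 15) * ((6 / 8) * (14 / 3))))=45 / 98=0.46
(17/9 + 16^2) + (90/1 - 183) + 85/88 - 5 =127397/792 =160.85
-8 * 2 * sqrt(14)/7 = -16 * sqrt(14)/7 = -8.55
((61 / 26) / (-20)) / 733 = -61 / 381160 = -0.00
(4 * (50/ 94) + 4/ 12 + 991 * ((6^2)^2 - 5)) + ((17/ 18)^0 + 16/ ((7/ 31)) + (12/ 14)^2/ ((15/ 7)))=902016241/ 705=1279455.66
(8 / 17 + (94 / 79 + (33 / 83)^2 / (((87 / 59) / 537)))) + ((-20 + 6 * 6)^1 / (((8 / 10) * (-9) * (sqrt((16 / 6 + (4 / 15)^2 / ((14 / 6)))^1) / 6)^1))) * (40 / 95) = 15891259277 / 268305883 - 400 * sqrt(826) / 3363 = 55.81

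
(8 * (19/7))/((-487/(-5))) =760/3409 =0.22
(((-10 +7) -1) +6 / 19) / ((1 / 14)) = -980 / 19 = -51.58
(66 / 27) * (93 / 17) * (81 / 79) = 18414 / 1343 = 13.71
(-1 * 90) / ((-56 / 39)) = 1755 / 28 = 62.68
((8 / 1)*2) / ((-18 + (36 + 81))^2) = 16 / 9801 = 0.00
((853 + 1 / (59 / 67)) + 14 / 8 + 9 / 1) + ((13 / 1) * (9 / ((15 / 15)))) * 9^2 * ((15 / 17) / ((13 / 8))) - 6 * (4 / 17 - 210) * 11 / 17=465502433 / 68204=6825.15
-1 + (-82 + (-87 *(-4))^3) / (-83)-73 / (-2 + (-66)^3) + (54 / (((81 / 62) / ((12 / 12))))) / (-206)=-3743960178118703 / 7373461206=-507761.56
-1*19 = -19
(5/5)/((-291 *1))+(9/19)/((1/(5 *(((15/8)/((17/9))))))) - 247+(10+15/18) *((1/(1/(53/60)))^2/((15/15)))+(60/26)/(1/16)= -350636483929/1759548960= -199.28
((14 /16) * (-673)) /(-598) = 4711 /4784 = 0.98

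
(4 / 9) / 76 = 1 / 171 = 0.01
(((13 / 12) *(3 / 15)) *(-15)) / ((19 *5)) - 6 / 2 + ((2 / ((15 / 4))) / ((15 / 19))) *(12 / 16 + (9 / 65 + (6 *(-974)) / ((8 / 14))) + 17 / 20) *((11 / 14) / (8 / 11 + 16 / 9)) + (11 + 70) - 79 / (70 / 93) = -58787809179 / 26799500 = -2193.62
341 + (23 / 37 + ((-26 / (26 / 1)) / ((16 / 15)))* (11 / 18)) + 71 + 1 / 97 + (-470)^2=76251742061 / 344544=221312.06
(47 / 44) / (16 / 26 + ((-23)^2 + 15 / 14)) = 91 / 45210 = 0.00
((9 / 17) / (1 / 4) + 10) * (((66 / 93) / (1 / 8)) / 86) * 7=126896 / 22661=5.60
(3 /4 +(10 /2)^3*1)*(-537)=-270111 /4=-67527.75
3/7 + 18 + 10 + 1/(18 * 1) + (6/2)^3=55.48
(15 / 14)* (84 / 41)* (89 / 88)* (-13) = -52065 / 1804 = -28.86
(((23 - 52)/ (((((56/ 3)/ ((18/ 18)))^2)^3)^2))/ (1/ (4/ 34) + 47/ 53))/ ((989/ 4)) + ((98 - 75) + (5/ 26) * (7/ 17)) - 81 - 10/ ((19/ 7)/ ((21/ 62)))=-901125435446785307307802832463593/ 15229767658438394775375330672640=-59.17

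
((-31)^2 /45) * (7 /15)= 6727 /675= 9.97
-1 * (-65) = 65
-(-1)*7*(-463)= -3241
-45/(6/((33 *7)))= -3465/2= -1732.50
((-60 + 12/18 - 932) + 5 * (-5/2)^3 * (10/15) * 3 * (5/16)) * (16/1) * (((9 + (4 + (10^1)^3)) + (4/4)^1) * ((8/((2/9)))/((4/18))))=-2733843879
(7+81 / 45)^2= 1936 / 25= 77.44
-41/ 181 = -0.23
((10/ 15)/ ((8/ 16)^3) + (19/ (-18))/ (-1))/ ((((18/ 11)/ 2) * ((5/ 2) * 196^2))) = 253/ 3111696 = 0.00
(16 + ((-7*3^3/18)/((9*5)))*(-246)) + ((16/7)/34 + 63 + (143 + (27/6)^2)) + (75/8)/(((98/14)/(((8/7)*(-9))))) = 4763789/16660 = 285.94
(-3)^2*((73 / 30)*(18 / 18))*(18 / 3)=657 / 5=131.40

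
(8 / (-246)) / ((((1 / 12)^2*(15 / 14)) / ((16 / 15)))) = -14336 / 3075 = -4.66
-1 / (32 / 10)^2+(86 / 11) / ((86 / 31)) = 2.72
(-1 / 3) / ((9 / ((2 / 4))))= -1 / 54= -0.02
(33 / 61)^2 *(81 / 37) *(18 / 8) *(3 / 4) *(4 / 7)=2381643 / 3854956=0.62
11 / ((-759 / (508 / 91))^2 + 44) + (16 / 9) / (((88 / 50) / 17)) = 739043610236 / 43036934193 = 17.17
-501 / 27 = -167 / 9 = -18.56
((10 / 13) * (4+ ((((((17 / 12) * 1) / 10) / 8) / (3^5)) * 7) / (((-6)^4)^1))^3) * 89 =157404677308015569709672984591 / 35924511954619170658713600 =4381.54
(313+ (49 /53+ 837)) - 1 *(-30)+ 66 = 1246.92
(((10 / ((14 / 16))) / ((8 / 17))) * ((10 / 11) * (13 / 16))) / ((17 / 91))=4225 / 44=96.02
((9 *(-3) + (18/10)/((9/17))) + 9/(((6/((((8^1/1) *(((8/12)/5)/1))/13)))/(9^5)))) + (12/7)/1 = 3296786/455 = 7245.68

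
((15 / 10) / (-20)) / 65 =-3 / 2600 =-0.00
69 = 69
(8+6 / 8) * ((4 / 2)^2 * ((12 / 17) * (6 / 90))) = 28 / 17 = 1.65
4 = 4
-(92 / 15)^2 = -8464 / 225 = -37.62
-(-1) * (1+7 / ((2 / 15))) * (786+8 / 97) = 4079375 / 97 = 42055.41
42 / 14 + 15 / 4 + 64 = 283 / 4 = 70.75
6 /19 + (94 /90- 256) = -217717 /855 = -254.64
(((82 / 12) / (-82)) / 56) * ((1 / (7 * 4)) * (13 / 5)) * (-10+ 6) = 13 / 23520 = 0.00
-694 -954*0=-694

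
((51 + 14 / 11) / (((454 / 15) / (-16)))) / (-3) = 23000 / 2497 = 9.21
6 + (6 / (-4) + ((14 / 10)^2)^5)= 652841123 / 19531250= 33.43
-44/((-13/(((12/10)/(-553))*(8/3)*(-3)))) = 2112/35945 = 0.06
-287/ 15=-19.13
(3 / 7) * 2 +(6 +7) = 97 / 7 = 13.86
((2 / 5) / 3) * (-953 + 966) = 1.73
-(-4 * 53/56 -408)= 5765/14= 411.79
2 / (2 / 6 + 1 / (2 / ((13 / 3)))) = 4 / 5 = 0.80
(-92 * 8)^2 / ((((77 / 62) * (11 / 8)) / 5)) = 1343406080 / 847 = 1586075.66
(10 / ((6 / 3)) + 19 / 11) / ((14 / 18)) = 666 / 77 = 8.65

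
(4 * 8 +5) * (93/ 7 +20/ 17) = 63677/ 119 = 535.10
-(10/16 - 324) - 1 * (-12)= 2683/8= 335.38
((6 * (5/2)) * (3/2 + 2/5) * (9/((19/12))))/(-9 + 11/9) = -729/35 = -20.83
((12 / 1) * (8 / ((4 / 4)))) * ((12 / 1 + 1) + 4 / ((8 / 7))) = 1584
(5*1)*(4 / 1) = 20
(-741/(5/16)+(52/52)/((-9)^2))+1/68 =-65302103/27540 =-2371.17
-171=-171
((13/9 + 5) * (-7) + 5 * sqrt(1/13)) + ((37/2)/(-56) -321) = -369373/1008 + 5 * sqrt(13)/13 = -365.05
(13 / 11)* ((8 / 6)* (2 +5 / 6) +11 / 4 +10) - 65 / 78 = 7405 / 396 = 18.70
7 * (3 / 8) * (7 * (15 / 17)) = 16.21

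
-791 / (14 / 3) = -339 / 2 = -169.50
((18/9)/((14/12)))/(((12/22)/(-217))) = -682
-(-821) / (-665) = -821 / 665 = -1.23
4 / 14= 0.29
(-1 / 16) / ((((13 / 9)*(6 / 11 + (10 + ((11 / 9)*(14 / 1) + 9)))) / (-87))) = 77517 / 754832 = 0.10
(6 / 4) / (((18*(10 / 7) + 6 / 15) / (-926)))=-48615 / 914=-53.19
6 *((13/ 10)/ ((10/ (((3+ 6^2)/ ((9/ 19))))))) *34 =54587/ 25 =2183.48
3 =3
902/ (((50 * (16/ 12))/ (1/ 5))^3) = 12177/ 500000000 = 0.00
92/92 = 1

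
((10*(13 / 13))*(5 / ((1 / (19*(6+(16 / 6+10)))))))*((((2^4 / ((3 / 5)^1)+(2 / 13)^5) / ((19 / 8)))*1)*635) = 422503096064000 / 3341637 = 126435964.19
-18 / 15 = -6 / 5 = -1.20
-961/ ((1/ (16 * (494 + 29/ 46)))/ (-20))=3498501280/ 23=152108751.30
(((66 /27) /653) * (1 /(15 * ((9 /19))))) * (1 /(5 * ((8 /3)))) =209 /5289300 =0.00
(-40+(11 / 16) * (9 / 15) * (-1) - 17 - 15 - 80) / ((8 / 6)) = -114.31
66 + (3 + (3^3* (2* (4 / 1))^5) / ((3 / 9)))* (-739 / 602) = -280203171 / 86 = -3258176.41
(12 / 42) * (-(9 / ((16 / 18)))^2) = -29.29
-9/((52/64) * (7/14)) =-288/13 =-22.15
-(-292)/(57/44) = 12848/57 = 225.40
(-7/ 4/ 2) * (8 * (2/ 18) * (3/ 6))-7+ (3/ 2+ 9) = 28/ 9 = 3.11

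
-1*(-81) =81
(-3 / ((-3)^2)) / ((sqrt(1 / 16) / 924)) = -1232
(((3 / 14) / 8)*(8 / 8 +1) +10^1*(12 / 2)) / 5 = 3363 / 280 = 12.01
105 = 105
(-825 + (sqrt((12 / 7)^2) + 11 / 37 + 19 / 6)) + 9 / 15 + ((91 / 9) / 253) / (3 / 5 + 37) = -454141885913 / 554358420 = -819.22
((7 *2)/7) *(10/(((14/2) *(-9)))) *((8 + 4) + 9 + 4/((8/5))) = -470/63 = -7.46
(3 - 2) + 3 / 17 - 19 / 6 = -1.99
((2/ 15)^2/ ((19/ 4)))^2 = 256/ 18275625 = 0.00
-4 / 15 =-0.27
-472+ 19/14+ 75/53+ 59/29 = -10053065/21518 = -467.19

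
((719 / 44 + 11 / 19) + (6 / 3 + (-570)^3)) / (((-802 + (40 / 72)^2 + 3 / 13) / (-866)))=-70590631587506667 / 352766084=-200106061.18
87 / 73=1.19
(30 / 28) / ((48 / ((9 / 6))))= 15 / 448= 0.03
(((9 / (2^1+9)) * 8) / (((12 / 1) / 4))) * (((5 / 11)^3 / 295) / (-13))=-600 / 11229647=-0.00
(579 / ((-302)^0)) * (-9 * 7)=-36477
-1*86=-86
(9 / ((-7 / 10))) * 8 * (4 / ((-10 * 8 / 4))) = 144 / 7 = 20.57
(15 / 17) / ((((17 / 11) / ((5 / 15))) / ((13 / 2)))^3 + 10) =43863105 / 515155726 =0.09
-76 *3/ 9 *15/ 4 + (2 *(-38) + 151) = -20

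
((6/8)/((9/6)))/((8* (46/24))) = 3/92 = 0.03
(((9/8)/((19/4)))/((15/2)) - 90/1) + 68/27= -224309/2565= -87.45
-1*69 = -69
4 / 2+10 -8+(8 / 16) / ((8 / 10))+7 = 93 / 8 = 11.62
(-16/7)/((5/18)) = -288/35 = -8.23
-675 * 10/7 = -6750/7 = -964.29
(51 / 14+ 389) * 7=5497 / 2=2748.50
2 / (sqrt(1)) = 2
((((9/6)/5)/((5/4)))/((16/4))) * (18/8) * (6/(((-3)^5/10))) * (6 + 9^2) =-29/10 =-2.90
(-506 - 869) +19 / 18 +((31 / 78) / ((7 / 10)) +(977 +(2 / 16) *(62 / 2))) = -2571671 / 6552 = -392.50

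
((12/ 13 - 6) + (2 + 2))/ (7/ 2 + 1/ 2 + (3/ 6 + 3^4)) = -28/ 2223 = -0.01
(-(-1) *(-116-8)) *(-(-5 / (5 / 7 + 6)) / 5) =-868 / 47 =-18.47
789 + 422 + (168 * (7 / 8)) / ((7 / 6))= 1337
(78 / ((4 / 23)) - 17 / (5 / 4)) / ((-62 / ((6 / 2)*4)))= -13047 / 155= -84.17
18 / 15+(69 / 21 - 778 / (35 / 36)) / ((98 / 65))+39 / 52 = -3612713 / 6860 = -526.63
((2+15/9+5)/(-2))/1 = -13/3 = -4.33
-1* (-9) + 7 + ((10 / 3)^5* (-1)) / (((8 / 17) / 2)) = -421112 / 243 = -1732.97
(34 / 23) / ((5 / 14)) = 476 / 115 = 4.14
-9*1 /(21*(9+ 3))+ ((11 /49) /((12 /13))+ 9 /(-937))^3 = -3841305604402573 /167244078868122816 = -0.02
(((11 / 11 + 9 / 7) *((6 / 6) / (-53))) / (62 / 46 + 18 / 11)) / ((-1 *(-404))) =-1012 / 28290605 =-0.00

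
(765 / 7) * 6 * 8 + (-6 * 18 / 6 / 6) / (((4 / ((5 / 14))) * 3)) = 41965 / 8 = 5245.62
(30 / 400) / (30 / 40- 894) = -1 / 11910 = -0.00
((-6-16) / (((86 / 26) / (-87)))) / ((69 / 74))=613756 / 989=620.58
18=18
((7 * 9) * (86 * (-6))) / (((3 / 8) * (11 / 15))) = -118210.91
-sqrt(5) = -2.24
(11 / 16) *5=55 / 16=3.44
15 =15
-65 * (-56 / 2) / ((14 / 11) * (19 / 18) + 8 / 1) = 36036 / 185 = 194.79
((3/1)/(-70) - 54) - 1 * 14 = -4763/70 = -68.04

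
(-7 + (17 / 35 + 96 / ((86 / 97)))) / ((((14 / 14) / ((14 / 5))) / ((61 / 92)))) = 188.93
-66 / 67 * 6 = -396 / 67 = -5.91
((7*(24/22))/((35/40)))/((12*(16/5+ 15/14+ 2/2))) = 560/4059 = 0.14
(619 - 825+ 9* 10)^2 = 13456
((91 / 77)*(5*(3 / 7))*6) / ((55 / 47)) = 10998 / 847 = 12.98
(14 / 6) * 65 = 455 / 3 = 151.67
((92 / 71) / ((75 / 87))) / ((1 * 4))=667 / 1775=0.38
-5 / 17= -0.29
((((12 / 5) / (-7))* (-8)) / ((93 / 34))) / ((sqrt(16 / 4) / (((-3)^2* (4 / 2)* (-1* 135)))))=-264384 / 217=-1218.36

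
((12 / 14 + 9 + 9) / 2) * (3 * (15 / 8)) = 1485 / 28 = 53.04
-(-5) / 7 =5 / 7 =0.71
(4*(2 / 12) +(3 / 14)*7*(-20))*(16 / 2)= -704 / 3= -234.67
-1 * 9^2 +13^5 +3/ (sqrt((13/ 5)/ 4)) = 6 * sqrt(65)/ 13 +371212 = 371215.72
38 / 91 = 0.42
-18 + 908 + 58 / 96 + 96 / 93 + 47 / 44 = 14611789 / 16368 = 892.70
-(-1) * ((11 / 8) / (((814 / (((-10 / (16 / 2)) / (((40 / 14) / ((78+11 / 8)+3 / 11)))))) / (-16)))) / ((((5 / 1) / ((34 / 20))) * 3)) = 834071 / 7814400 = 0.11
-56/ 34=-28/ 17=-1.65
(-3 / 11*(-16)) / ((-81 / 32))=-1.72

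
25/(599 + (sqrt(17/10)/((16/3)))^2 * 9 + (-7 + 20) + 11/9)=0.04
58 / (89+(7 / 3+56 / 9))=261 / 439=0.59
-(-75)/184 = 75/184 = 0.41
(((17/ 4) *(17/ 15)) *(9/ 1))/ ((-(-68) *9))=17/ 240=0.07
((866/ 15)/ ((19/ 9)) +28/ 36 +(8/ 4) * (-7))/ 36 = 0.39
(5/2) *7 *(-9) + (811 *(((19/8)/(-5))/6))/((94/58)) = -2223461/11280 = -197.12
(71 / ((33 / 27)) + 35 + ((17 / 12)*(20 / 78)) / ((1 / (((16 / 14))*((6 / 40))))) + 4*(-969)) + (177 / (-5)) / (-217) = -1760706862 / 465465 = -3782.68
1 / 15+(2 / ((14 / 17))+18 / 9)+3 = 787 / 105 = 7.50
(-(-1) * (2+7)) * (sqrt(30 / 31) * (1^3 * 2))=18 * sqrt(930) / 31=17.71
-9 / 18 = -1 / 2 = -0.50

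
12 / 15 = 4 / 5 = 0.80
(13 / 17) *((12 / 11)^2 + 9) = 16029 / 2057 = 7.79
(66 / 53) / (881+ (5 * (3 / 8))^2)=4224 / 3000277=0.00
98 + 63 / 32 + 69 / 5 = 18203 / 160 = 113.77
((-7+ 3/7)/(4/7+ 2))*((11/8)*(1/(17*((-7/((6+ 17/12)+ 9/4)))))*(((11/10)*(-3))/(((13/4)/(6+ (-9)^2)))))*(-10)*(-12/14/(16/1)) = -2340503/173264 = -13.51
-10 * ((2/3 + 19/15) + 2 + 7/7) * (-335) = 49580/3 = 16526.67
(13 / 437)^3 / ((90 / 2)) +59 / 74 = 221569080293 / 277899998490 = 0.80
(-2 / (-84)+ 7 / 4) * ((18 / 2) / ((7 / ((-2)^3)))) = -894 / 49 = -18.24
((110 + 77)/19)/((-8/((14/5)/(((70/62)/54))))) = -156519/950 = -164.76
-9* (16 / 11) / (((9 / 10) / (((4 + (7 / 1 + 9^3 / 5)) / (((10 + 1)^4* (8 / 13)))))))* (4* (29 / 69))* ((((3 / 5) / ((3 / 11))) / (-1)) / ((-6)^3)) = -591136 / 136380915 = -0.00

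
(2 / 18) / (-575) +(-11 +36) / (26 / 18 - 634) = -0.04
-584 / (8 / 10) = -730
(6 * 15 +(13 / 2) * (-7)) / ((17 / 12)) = 31.41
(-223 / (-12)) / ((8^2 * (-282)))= -223 / 216576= -0.00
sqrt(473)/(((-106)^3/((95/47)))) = -95 * sqrt(473)/55977752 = -0.00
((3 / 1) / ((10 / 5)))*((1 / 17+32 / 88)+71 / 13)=8.83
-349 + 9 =-340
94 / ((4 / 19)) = 893 / 2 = 446.50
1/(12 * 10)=1/120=0.01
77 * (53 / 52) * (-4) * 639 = -2607759 / 13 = -200596.85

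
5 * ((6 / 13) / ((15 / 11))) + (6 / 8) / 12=365 / 208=1.75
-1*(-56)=56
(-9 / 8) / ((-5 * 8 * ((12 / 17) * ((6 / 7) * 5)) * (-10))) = -119 / 128000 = -0.00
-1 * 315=-315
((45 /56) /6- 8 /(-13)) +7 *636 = 6483203 /1456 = 4452.75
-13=-13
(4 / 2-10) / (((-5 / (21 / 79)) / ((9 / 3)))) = 504 / 395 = 1.28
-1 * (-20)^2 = -400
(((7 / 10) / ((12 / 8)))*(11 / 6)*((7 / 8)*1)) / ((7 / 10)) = 77 / 72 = 1.07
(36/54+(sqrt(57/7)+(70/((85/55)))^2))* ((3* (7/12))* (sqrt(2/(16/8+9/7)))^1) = sqrt(322)* (867* sqrt(399)+12454946)/79764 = 2805.86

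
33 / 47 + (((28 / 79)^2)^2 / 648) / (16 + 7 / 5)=0.70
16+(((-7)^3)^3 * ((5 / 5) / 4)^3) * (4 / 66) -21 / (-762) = -5122758601 / 134112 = -38197.62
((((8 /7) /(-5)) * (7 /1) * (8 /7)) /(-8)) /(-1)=-8 /35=-0.23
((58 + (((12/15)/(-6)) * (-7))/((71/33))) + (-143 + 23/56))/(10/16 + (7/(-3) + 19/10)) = -5019033/11431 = -439.07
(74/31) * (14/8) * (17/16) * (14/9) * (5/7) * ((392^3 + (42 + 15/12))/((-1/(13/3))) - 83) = -68957369215315/53568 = -1287286611.70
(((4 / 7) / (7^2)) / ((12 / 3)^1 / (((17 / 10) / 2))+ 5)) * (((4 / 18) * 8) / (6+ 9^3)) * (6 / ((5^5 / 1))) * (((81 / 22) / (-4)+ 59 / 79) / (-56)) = 41038 / 2372217449765625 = 0.00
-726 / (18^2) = -121 / 54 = -2.24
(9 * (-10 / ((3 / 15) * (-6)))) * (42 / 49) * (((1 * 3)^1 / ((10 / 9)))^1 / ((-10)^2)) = 243 / 140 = 1.74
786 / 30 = 131 / 5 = 26.20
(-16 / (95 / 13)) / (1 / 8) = -1664 / 95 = -17.52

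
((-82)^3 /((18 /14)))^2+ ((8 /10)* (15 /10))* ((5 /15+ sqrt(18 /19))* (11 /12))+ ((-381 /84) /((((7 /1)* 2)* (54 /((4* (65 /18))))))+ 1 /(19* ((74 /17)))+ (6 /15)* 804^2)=33* sqrt(38) /190+ 61576139300541375179 /334824840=183905528935.37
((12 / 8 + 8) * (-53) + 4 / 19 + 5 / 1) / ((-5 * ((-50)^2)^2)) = 3787 / 237500000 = 0.00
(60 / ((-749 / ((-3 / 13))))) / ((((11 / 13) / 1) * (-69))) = -60 / 189497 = -0.00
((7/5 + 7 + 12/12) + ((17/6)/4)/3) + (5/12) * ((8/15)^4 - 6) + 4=2714267/243000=11.17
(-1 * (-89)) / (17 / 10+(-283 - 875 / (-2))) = 445 / 781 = 0.57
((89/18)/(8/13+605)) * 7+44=6243515/141714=44.06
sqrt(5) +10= 12.24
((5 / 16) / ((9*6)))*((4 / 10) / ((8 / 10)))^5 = 5 / 27648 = 0.00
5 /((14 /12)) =30 /7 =4.29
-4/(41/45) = -180/41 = -4.39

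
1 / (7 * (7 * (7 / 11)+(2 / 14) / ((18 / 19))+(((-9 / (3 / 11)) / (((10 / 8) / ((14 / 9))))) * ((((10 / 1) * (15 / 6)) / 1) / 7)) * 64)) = -198 / 13003537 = -0.00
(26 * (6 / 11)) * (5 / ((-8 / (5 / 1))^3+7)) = 32500 / 1331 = 24.42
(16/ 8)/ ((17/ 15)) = 30/ 17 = 1.76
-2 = -2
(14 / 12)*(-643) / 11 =-4501 / 66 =-68.20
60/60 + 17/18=35/18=1.94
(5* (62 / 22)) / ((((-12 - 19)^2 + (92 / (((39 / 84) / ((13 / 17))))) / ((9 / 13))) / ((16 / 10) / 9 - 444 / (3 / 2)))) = -7015424 / 1985731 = -3.53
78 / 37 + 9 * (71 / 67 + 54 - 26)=653577 / 2479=263.65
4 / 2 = 2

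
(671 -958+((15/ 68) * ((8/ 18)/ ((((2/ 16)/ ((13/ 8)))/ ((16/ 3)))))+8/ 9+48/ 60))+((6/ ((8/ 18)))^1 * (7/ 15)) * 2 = -67808/ 255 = -265.91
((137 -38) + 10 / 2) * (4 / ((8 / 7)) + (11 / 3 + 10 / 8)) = 2626 / 3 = 875.33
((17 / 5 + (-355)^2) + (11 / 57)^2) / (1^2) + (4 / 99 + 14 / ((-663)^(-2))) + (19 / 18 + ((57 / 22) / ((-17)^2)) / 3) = 324316898876117 / 51642855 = 6279995.54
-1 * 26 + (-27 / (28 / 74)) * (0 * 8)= -26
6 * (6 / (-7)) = -5.14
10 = 10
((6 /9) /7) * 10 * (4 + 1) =100 /21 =4.76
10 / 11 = 0.91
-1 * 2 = -2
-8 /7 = -1.14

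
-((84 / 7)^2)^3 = -2985984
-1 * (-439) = 439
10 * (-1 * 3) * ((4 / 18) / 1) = -20 / 3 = -6.67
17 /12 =1.42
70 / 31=2.26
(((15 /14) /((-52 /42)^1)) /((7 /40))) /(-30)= 15 /91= 0.16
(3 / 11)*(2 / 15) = 2 / 55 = 0.04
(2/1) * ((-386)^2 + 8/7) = 2085960/7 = 297994.29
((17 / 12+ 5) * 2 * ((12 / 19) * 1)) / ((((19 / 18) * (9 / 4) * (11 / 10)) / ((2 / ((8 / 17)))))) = 4760 / 361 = 13.19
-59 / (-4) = 59 / 4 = 14.75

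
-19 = -19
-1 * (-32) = 32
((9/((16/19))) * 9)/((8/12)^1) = 4617/32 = 144.28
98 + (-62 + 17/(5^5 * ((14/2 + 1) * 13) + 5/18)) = 210600486/5850005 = 36.00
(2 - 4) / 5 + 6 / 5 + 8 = 8.80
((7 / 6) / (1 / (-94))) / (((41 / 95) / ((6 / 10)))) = -6251 / 41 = -152.46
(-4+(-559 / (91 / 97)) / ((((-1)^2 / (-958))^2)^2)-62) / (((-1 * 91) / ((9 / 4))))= 15809376414116151 / 1274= 12409243653152.39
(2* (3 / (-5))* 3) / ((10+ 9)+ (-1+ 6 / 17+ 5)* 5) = -34 / 385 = -0.09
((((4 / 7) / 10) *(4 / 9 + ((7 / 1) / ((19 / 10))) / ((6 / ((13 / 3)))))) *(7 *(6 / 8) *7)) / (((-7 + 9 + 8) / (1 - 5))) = -1239 / 475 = -2.61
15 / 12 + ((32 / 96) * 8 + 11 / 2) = 113 / 12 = 9.42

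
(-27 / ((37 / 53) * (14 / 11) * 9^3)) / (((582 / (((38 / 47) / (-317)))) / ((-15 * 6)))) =-55385 / 3368768193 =-0.00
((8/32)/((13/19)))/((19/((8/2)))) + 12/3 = 53/13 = 4.08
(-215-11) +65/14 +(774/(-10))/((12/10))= -2001/7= -285.86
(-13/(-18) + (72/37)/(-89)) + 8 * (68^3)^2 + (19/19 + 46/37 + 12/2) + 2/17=790939861001.06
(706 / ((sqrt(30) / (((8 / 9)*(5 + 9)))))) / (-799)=-39536*sqrt(30) / 107865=-2.01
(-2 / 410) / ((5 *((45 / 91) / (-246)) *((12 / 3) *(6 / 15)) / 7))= 637 / 300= 2.12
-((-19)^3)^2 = -47045881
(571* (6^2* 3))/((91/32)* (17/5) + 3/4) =9866880/1667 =5918.94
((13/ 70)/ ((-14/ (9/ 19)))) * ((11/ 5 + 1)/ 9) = -52/ 23275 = -0.00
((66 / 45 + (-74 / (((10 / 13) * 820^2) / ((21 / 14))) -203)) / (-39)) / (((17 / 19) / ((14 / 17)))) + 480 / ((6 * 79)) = 3047577439859 / 528274422000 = 5.77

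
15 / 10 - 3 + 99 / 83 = -51 / 166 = -0.31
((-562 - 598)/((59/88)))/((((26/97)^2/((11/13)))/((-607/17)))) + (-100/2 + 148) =727667.57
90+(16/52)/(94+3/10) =1103350/12259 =90.00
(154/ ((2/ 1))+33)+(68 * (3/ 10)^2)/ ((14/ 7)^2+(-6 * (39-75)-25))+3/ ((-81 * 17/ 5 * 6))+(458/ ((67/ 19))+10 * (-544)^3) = -482712714681235957/ 299841750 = -1609891600.09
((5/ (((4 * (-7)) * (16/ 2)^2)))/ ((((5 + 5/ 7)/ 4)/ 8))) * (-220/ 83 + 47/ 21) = 719/ 111552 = 0.01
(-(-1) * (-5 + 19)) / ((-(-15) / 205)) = 574 / 3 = 191.33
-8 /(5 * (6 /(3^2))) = -12 /5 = -2.40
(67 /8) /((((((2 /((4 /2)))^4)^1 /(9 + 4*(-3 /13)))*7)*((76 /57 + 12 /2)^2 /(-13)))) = -9045 /3872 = -2.34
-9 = -9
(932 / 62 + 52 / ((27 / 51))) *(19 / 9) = 239.09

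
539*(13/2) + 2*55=7227/2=3613.50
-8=-8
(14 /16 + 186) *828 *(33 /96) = 3404115 /64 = 53189.30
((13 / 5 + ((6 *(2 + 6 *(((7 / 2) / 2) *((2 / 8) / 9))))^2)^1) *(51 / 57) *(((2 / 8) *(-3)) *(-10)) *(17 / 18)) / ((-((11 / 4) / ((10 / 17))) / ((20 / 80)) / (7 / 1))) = -160055 / 352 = -454.70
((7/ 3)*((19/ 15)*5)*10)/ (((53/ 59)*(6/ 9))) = 39235/ 159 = 246.76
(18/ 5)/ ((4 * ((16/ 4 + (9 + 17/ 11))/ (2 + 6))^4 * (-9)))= -14641/ 1600000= -0.01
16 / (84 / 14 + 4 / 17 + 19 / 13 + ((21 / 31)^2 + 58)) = 849524 / 3512555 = 0.24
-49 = -49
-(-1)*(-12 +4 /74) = -442 /37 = -11.95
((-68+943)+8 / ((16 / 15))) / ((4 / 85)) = 150025 / 8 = 18753.12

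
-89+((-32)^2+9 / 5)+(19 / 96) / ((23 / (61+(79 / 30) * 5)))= 62095907 / 66240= 937.44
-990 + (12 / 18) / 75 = -222748 / 225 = -989.99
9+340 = 349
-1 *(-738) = 738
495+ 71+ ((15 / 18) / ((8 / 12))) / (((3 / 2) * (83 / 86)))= 141149 / 249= 566.86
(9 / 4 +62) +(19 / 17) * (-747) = -52403 / 68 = -770.63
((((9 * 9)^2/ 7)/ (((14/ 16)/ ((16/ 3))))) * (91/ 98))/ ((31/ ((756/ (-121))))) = -196515072/ 183799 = -1069.18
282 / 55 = 5.13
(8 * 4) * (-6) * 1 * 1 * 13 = -2496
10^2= 100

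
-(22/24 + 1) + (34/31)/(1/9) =2959/372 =7.95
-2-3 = -5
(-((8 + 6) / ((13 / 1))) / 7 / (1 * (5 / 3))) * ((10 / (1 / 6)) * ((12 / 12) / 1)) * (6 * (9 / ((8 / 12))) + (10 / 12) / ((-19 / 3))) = -110628 / 247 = -447.89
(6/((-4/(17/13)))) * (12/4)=-153/26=-5.88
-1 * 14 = -14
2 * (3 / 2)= 3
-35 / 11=-3.18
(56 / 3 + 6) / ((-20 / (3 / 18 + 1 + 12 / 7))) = -4477 / 1260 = -3.55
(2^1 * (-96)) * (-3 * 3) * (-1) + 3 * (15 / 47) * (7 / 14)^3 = -649683 / 376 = -1727.88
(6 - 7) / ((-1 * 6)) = 1 / 6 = 0.17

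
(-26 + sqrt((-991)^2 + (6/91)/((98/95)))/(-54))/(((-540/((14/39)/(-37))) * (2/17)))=-119/29970 - 17 * sqrt(99624512806)/1914543540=-0.01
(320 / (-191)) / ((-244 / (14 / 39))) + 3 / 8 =1372127 / 3635112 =0.38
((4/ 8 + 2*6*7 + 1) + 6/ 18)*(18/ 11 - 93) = -172525/ 22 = -7842.05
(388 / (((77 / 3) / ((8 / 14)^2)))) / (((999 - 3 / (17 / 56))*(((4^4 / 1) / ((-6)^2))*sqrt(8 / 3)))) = 0.00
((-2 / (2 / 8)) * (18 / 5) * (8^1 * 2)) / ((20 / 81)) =-46656 / 25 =-1866.24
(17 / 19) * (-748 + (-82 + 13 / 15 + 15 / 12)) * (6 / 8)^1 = -844441 / 1520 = -555.55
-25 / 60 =-5 / 12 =-0.42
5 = 5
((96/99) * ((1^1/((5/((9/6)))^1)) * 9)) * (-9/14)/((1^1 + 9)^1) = -324/1925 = -0.17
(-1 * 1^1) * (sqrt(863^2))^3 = -642735647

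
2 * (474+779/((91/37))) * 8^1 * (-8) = -9210496/91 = -101214.24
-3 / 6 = -1 / 2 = -0.50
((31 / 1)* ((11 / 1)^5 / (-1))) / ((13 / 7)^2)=-244636469 / 169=-1447553.07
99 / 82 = 1.21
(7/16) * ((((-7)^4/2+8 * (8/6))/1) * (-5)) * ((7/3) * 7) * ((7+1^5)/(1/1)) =-12462905/36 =-346191.81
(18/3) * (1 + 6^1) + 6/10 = 213/5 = 42.60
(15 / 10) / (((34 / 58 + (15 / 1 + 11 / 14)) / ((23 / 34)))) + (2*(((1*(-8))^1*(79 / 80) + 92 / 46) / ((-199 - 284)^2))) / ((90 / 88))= 31940916929 / 515766985650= 0.06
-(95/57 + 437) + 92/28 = -9143/21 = -435.38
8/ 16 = 1/ 2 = 0.50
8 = 8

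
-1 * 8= -8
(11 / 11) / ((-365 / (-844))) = 844 / 365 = 2.31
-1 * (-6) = 6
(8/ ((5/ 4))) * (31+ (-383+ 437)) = 544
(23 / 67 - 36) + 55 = 1296 / 67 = 19.34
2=2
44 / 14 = 22 / 7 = 3.14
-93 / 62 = -3 / 2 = -1.50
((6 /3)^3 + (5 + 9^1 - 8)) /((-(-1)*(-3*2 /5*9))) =-35 /27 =-1.30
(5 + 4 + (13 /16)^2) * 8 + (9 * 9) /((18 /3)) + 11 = 3257 /32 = 101.78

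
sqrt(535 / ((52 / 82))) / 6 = sqrt(570310) / 156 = 4.84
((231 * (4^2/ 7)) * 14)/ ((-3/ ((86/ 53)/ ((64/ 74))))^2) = 2891.13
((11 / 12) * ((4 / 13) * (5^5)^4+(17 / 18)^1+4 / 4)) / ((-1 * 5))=-15106201171876001 / 2808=-5379701272035.61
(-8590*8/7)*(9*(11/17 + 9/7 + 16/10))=-260008992/833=-312135.64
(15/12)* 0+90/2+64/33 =46.94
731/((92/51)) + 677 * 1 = 99565/92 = 1082.23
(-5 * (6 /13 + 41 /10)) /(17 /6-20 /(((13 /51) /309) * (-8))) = -1779 /236606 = -0.01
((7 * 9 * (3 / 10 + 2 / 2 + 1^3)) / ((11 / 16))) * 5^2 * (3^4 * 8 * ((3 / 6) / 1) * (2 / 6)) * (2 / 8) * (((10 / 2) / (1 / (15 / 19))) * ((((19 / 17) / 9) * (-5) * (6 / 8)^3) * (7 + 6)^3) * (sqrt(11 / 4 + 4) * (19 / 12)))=-9186251563125 * sqrt(3) / 11968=-1329466447.06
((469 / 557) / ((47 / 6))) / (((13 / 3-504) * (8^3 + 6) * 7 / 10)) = -6030 / 10163761139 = -0.00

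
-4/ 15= -0.27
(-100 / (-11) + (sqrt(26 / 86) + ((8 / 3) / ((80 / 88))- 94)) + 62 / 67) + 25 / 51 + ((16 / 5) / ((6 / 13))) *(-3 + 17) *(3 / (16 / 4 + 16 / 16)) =-6991241 / 313225 + sqrt(559) / 43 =-21.77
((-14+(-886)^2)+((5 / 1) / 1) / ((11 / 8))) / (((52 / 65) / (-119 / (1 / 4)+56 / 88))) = -112878972045 / 242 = -466442033.24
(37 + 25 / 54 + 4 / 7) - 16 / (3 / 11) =-20.63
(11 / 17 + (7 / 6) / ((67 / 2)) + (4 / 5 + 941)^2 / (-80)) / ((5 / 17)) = -75766224977 / 2010000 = -37694.64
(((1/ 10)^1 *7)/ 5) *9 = 63/ 50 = 1.26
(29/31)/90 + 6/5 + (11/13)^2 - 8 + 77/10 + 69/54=91289/31434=2.90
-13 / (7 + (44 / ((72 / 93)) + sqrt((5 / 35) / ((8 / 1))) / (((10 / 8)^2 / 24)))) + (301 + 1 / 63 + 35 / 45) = 1123200*sqrt(14) / 641100823 + 12181015926449 / 40389351849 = 301.60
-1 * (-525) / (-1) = -525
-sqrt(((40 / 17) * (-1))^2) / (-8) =5 / 17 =0.29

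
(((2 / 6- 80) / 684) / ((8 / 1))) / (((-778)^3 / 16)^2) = -239 / 14220175622256156744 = -0.00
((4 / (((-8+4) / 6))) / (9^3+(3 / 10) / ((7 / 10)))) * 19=-133 / 851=-0.16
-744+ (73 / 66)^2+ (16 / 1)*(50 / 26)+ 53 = -37318271 / 56628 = -659.01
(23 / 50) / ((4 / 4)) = 23 / 50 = 0.46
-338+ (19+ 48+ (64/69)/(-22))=-205721/759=-271.04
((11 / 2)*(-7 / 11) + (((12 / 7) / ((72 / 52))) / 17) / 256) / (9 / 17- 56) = 159923 / 2534784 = 0.06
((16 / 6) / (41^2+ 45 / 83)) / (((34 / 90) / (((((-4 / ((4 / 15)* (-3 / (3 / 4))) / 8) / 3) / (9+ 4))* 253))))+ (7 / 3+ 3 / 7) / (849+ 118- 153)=1548986293 / 95864793024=0.02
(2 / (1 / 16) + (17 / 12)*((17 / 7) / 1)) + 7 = 3565 / 84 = 42.44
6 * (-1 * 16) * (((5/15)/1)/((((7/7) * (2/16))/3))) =-768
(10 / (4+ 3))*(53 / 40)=53 / 28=1.89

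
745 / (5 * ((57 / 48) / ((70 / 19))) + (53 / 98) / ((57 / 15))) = 22195040 / 52253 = 424.76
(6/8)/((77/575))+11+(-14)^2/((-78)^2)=16.63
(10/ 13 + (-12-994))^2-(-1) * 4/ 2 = 170772962/ 169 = 1010490.90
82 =82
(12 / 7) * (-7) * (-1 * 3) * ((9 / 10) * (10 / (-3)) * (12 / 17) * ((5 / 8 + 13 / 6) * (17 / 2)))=-1809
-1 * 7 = -7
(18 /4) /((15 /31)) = 93 /10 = 9.30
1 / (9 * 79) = 0.00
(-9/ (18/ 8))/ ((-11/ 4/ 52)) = 832/ 11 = 75.64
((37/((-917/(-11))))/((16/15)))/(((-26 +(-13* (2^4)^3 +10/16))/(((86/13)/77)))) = -23865/35564026589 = -0.00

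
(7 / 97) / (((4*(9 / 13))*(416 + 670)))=0.00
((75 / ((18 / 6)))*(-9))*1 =-225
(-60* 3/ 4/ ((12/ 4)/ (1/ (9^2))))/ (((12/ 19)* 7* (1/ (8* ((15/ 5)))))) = -190/ 189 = -1.01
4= 4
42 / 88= 21 / 44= 0.48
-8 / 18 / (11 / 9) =-4 / 11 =-0.36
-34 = -34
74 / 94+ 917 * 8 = 344829 / 47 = 7336.79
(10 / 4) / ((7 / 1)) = 5 / 14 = 0.36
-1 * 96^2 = -9216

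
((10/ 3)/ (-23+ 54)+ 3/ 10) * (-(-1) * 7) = 2653/ 930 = 2.85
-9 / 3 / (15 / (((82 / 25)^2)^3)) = -304006671424 / 1220703125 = -249.04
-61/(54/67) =-4087/54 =-75.69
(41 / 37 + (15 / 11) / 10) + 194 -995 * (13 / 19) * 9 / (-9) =13548741 / 15466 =876.03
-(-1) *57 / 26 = 57 / 26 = 2.19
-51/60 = -0.85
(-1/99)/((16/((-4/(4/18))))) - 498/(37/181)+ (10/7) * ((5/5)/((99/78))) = -15136117/6216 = -2435.03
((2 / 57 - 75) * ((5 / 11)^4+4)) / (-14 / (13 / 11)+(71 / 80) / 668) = 6058787200960 / 236802377361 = 25.59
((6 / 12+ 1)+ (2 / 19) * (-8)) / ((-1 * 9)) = -25 / 342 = -0.07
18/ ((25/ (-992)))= -17856/ 25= -714.24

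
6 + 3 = 9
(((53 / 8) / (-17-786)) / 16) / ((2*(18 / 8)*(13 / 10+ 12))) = -265 / 30758112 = -0.00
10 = 10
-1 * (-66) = 66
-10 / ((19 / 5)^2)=-250 / 361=-0.69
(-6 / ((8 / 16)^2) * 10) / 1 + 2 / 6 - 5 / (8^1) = -5767 / 24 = -240.29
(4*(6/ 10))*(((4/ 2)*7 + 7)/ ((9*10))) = 14/ 25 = 0.56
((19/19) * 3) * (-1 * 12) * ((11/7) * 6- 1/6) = -2334/7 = -333.43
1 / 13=0.08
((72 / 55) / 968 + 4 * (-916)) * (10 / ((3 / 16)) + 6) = -4340336158 / 19965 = -217397.25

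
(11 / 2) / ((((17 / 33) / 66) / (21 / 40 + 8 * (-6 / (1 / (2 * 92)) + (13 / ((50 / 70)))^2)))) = -14809769469 / 3400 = -4355814.55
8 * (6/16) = 3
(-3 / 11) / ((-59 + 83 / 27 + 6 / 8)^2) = -34992 / 390606491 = -0.00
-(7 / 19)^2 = -49 / 361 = -0.14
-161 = -161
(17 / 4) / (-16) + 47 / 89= 1495 / 5696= 0.26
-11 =-11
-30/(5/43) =-258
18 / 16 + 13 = 113 / 8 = 14.12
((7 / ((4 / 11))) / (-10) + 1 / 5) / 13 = -69 / 520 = -0.13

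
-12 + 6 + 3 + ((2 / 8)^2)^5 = -3.00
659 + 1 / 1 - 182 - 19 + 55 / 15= 1388 / 3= 462.67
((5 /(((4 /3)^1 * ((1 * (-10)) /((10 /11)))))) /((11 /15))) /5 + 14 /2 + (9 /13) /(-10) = 215117 /31460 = 6.84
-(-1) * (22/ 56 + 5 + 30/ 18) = 7.06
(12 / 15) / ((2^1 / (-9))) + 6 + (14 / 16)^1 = 131 / 40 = 3.28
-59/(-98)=59/98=0.60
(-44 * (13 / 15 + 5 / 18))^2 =5134756 / 2025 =2535.68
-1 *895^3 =-716917375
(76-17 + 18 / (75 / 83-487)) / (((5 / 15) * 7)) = 3568380 / 141211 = 25.27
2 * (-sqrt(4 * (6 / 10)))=-4 * sqrt(15) / 5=-3.10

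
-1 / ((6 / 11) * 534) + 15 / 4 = 3001 / 801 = 3.75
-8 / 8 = -1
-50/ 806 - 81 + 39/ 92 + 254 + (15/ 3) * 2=6798325/ 37076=183.36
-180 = -180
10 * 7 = 70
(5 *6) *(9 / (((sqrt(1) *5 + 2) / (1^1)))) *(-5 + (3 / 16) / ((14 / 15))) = -145125 / 784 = -185.11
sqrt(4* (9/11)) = 6* sqrt(11)/11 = 1.81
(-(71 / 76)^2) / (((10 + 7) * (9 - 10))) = 5041 / 98192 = 0.05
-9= -9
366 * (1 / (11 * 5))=366 / 55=6.65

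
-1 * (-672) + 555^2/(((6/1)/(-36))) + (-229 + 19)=-1847688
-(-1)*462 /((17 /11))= 5082 /17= 298.94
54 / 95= 0.57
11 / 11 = 1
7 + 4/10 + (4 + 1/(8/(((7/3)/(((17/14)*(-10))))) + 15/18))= 136449/11995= 11.38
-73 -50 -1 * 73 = -196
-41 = -41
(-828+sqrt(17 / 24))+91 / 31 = -25577 / 31+sqrt(102) / 12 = -824.22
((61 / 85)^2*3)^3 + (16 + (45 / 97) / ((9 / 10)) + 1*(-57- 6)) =-1565635305501666 / 36583503015625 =-42.80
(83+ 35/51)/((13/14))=59752/663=90.12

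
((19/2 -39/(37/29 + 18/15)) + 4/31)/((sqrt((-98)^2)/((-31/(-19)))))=-7173/70364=-0.10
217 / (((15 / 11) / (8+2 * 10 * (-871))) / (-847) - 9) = -11734463356 / 486682807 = -24.11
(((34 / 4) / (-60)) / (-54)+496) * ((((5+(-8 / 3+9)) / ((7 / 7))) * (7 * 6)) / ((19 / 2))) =24852.34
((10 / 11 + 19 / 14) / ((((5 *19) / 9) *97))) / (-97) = -3141 / 137653670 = -0.00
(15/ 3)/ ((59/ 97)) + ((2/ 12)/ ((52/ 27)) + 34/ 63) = 3419797/ 386568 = 8.85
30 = 30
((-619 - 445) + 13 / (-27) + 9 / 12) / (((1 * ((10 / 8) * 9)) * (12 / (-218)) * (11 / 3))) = 12522247 / 26730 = 468.47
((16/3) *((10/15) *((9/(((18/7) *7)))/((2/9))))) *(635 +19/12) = 15278/3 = 5092.67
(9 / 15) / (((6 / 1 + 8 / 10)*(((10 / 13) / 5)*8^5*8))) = 39 / 17825792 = 0.00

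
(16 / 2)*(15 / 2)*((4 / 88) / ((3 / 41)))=410 / 11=37.27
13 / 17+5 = 98 / 17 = 5.76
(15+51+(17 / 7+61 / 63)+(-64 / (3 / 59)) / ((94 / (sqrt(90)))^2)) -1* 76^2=-795955004 / 139167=-5719.42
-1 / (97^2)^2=-0.00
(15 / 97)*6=90 / 97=0.93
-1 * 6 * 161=-966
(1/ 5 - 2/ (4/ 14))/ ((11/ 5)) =-34/ 11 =-3.09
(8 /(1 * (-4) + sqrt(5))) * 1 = -32 /11 - 8 * sqrt(5) /11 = -4.54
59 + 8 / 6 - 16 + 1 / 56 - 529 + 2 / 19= -1546663 / 3192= -484.54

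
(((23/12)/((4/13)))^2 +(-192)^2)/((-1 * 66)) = -85024057/152064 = -559.13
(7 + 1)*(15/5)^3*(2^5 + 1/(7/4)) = 7035.43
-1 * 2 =-2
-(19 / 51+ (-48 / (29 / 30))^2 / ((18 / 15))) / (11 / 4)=-32052356 / 42891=-747.30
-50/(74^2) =-25/2738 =-0.01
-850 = -850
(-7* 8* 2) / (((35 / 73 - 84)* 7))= 1168 / 6097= 0.19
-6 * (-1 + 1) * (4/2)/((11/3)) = 0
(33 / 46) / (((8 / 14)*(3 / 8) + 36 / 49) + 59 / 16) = 12936 / 83605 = 0.15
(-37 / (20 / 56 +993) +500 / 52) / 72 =1731641 / 13016952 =0.13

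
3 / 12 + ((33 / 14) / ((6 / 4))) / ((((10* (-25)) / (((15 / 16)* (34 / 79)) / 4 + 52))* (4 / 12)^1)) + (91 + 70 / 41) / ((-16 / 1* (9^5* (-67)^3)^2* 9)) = -0.73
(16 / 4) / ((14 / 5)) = 10 / 7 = 1.43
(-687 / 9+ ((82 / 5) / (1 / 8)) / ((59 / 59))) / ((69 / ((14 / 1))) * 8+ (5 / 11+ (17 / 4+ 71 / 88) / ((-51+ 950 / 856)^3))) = 616974565154876467 / 448484390729877105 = 1.38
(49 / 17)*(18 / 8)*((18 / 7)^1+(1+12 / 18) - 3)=273 / 34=8.03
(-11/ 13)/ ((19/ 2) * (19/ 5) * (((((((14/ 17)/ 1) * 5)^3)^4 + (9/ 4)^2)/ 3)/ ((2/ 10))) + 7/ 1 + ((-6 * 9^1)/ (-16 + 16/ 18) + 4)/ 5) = -615249082514627616/ 1039314801013776429042024397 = -0.00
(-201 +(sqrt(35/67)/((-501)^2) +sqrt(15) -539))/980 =-37/49 +sqrt(2345)/16480725660 +sqrt(15)/980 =-0.75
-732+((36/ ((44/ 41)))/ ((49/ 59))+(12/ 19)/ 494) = -691.61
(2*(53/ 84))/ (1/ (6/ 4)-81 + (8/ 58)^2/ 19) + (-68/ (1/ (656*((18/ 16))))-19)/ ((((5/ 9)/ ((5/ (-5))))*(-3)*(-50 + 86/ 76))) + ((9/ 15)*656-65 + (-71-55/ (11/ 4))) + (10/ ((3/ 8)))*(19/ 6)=1409247078598291/ 1501731963270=938.41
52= 52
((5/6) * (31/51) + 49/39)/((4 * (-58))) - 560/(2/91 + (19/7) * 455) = -0.46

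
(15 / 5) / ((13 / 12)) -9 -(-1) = -68 / 13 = -5.23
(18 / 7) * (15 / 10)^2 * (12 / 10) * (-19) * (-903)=595593 / 5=119118.60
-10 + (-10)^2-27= 63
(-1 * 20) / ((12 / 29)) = -145 / 3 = -48.33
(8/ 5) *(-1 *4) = -32/ 5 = -6.40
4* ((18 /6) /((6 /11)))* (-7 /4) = -77 /2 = -38.50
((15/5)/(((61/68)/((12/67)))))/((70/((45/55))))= 11016/1573495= 0.01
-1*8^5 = -32768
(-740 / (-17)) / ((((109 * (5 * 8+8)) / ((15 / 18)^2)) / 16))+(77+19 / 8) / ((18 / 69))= 243641585 / 800496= 304.36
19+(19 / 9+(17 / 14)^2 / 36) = 149249 / 7056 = 21.15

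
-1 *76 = -76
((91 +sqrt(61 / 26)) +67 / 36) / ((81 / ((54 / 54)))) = sqrt(1586) / 2106 +3343 / 2916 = 1.17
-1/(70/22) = -11/35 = -0.31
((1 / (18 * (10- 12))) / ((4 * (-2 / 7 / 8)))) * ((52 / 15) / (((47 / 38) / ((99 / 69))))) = 38038 / 48645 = 0.78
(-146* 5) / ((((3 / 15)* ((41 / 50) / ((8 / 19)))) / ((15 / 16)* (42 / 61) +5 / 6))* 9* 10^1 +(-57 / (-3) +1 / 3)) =-118533750 / 6988289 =-16.96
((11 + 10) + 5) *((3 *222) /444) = 39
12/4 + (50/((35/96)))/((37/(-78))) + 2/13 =-285.96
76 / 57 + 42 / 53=338 / 159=2.13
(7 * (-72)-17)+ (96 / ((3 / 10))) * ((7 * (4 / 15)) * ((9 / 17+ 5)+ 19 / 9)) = 1855709 / 459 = 4042.94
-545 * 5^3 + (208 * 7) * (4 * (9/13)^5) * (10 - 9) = -1919264173/28561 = -67198.77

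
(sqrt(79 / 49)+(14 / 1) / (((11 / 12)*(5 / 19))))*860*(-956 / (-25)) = 1950364.31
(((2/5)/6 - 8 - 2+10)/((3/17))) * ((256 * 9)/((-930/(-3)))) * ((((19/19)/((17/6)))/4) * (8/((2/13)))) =9984/775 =12.88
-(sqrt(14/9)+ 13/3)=-13/3 - sqrt(14)/3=-5.58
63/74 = 0.85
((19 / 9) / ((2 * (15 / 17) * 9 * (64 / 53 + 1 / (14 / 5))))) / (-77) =-17119 / 15516765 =-0.00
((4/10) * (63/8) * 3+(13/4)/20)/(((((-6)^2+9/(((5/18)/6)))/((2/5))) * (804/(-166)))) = -63827/18524160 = -0.00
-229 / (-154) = 229 / 154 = 1.49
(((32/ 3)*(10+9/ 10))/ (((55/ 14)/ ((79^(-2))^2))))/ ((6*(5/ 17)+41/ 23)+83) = 596666/ 67963022584875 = 0.00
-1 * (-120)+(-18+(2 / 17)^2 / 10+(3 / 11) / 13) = 21081391 / 206635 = 102.02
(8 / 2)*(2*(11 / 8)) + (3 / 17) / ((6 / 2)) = 188 / 17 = 11.06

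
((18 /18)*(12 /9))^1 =4 /3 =1.33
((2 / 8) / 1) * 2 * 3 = 3 / 2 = 1.50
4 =4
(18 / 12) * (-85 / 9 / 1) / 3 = -85 / 18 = -4.72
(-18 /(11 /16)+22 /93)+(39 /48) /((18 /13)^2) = -45115399 /1767744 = -25.52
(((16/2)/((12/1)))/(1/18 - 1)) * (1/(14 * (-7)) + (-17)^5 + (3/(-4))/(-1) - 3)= 834877245/833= 1002253.60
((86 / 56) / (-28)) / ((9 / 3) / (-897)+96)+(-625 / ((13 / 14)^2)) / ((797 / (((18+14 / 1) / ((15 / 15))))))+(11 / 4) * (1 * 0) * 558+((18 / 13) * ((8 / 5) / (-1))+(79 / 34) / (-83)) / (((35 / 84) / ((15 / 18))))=-718294434862443171 / 21383825304230480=-33.59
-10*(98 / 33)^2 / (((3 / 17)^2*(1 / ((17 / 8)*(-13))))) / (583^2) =766747345 / 3331252089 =0.23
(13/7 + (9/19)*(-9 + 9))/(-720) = -0.00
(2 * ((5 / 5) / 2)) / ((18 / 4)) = 0.22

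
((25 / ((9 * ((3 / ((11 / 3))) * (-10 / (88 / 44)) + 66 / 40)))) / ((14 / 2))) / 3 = -5500 / 101493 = -0.05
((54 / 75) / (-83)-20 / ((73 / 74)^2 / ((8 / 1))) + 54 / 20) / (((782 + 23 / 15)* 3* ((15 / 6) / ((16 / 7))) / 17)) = -972820076528 / 909725979925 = -1.07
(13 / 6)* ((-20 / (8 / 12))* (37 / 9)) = -2405 / 9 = -267.22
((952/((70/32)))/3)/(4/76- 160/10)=-41344/4545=-9.10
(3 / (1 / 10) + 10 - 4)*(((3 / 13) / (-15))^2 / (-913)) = -36 / 3857425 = -0.00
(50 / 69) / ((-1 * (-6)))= 0.12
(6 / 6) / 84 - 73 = -6131 / 84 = -72.99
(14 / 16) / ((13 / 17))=119 / 104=1.14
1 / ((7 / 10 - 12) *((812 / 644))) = -0.07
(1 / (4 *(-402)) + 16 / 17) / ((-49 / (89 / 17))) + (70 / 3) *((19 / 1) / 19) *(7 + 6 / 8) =195973681 / 1084328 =180.73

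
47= 47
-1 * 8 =-8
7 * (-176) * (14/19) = -17248/19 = -907.79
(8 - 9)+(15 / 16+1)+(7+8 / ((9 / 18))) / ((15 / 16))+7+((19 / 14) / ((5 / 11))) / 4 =11161 / 336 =33.22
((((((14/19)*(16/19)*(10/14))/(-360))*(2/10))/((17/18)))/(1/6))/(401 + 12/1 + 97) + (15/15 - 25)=-24.00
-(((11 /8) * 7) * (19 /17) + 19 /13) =-21603 /1768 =-12.22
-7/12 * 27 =-63/4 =-15.75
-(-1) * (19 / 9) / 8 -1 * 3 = -197 / 72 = -2.74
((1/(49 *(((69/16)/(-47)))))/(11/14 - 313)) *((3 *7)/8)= 4/2139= 0.00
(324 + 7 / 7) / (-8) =-325 / 8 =-40.62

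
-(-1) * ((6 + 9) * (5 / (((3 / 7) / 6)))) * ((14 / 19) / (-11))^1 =-14700 / 209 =-70.33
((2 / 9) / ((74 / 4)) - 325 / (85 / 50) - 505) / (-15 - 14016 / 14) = 27586909 / 40266693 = 0.69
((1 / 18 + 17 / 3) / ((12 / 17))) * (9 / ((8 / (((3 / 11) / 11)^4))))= 0.00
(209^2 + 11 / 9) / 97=393140 / 873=450.33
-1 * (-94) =94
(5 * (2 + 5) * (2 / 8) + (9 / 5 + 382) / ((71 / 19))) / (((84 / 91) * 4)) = 2057497 / 68160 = 30.19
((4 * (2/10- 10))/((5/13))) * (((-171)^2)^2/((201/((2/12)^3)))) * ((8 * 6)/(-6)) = 16057725.70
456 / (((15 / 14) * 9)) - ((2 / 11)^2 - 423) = 2560543 / 5445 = 470.26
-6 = -6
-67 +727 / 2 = 593 / 2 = 296.50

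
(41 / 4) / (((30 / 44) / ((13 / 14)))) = 5863 / 420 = 13.96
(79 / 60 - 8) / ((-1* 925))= 401 / 55500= 0.01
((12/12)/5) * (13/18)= 13/90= 0.14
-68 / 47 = -1.45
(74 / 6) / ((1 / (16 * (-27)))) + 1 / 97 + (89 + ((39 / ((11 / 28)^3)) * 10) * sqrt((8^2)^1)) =5967163038 / 129107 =46218.74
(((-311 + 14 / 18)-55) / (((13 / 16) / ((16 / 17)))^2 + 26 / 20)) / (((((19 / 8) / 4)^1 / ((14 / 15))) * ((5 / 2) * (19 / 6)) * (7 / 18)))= -5804916736 / 63667955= -91.17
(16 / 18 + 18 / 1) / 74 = 0.26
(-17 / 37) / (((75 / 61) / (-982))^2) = -61000243268 / 208125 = -293094.26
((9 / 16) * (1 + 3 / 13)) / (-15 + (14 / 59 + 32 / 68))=-9027 / 186355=-0.05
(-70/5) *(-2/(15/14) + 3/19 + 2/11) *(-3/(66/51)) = -569653/11495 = -49.56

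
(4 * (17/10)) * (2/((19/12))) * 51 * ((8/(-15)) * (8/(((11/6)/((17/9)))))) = -10061824/5225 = -1925.71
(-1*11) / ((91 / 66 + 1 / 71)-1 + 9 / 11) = -51546 / 5675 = -9.08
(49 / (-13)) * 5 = -245 / 13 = -18.85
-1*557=-557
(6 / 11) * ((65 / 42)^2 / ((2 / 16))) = 10.45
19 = 19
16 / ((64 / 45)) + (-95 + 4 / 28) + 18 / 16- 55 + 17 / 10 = -38019 / 280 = -135.78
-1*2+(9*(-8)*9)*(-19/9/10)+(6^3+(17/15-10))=5129/15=341.93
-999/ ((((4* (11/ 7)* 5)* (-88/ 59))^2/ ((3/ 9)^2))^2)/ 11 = -0.00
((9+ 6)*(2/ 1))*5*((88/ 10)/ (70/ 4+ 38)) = 880/ 37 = 23.78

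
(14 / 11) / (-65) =-14 / 715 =-0.02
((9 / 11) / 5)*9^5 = 531441 / 55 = 9662.56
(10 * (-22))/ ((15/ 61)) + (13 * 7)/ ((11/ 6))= -845.03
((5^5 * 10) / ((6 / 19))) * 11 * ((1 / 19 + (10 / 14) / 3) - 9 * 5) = -3066078125 / 63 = -48667906.75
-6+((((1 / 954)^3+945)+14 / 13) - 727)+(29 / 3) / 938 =1128025040211805 / 5293724298408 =213.09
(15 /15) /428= 1 /428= 0.00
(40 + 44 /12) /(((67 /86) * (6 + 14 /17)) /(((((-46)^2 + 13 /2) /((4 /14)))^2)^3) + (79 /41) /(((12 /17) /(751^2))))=3603841428793159895044771230187500 /127059287743496342302885454432686006559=0.00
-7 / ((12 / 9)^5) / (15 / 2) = -567 / 2560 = -0.22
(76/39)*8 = 15.59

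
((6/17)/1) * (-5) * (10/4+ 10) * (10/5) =-750/17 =-44.12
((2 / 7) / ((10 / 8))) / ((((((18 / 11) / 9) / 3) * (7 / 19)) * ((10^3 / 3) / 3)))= 5643 / 61250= 0.09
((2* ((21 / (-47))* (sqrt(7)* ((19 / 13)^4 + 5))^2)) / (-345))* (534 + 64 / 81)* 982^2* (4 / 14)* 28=271450730418420775839232 / 39681220923045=6840785744.59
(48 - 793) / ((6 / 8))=-993.33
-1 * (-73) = 73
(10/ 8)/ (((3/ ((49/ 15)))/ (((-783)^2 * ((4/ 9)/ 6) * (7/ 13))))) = 865389/ 26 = 33284.19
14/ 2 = 7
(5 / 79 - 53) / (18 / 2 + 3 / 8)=-11152 / 1975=-5.65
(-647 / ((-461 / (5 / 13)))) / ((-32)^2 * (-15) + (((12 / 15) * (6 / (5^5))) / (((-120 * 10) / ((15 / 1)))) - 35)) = -505468750 / 14415974236729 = -0.00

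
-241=-241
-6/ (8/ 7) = -21/ 4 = -5.25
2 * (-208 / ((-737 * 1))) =416 / 737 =0.56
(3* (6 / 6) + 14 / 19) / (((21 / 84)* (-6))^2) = 284 / 171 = 1.66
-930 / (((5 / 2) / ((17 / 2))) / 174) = -550188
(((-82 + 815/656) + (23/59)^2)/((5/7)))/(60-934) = 1288461391/9979052320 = 0.13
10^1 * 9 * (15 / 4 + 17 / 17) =855 / 2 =427.50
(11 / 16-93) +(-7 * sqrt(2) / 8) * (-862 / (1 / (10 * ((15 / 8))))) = 19907.76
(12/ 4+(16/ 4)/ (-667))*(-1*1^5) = -1997/ 667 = -2.99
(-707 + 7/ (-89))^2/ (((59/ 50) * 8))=24751155625/ 467339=52961.89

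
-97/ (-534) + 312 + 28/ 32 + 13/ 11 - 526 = -4975549/ 23496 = -211.76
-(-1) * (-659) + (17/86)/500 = -28336983/43000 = -659.00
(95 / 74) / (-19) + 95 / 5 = 1401 / 74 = 18.93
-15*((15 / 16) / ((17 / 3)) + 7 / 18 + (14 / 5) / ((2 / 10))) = -178145 / 816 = -218.31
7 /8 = 0.88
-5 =-5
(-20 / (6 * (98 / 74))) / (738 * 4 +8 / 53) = -9805 / 11500104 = -0.00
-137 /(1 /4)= -548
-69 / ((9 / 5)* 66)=-115 / 198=-0.58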